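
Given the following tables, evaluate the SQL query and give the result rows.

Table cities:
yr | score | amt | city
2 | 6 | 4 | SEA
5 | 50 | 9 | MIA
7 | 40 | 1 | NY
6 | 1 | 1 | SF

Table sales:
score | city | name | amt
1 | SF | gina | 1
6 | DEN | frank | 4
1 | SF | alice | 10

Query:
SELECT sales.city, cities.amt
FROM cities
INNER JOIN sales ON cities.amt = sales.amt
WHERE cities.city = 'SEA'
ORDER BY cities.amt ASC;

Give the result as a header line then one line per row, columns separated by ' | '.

== RESULT ==
sales.city | cities.amt
DEN | 4

Derivation:
After JOIN sales (3 rows):
cities.yr | cities.score | cities.amt | cities.city | sales.score | sales.city | sales.name | sales.amt
2 | 6 | 4 | SEA | 6 | DEN | frank | 4
7 | 40 | 1 | NY | 1 | SF | gina | 1
6 | 1 | 1 | SF | 1 | SF | gina | 1
After WHERE (1 rows):
cities.yr | cities.score | cities.amt | cities.city | sales.score | sales.city | sales.name | sales.amt
2 | 6 | 4 | SEA | 6 | DEN | frank | 4
After SELECT (1 rows):
sales.city | cities.amt
DEN | 4
After ORDER BY (1 rows):
sales.city | cities.amt
DEN | 4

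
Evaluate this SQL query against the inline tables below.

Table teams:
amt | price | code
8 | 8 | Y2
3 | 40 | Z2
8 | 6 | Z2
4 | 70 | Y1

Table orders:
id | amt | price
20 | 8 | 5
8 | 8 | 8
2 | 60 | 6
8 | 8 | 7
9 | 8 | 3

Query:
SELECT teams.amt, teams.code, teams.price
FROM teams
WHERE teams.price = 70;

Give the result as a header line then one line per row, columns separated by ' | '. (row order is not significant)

After WHERE (1 rows):
teams.amt | teams.price | teams.code
4 | 70 | Y1
After SELECT (1 rows):
teams.amt | teams.code | teams.price
4 | Y1 | 70

== RESULT ==
teams.amt | teams.code | teams.price
4 | Y1 | 70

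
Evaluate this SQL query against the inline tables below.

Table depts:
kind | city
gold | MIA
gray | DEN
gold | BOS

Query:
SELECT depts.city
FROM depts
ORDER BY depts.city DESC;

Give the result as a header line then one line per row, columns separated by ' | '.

After SELECT (3 rows):
depts.city
MIA
DEN
BOS
After ORDER BY (3 rows):
depts.city
MIA
DEN
BOS

== RESULT ==
depts.city
MIA
DEN
BOS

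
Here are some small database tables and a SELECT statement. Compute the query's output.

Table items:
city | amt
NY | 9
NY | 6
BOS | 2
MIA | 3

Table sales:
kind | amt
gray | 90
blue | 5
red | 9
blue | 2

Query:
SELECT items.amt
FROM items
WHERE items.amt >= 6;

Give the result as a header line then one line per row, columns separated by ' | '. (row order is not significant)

== RESULT ==
items.amt
9
6

Derivation:
After WHERE (2 rows):
items.city | items.amt
NY | 9
NY | 6
After SELECT (2 rows):
items.amt
9
6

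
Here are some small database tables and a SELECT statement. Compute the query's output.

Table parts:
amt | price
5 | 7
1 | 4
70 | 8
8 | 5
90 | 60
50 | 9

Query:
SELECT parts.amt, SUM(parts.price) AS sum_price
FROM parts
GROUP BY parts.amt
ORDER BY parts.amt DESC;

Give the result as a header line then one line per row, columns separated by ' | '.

== RESULT ==
parts.amt | sum_price
90 | 60
70 | 8
50 | 9
8 | 5
5 | 7
1 | 4

Derivation:
After GROUP BY (6 rows):
parts.amt | sum_price
5 | 7
1 | 4
70 | 8
8 | 5
90 | 60
50 | 9
After ORDER BY (6 rows):
parts.amt | sum_price
90 | 60
70 | 8
50 | 9
8 | 5
5 | 7
1 | 4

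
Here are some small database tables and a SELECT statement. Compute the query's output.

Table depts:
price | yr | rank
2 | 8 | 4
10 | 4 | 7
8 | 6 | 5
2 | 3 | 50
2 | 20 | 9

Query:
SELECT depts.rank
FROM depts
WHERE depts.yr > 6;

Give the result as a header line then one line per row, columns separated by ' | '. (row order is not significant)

== RESULT ==
depts.rank
4
9

Derivation:
After WHERE (2 rows):
depts.price | depts.yr | depts.rank
2 | 8 | 4
2 | 20 | 9
After SELECT (2 rows):
depts.rank
4
9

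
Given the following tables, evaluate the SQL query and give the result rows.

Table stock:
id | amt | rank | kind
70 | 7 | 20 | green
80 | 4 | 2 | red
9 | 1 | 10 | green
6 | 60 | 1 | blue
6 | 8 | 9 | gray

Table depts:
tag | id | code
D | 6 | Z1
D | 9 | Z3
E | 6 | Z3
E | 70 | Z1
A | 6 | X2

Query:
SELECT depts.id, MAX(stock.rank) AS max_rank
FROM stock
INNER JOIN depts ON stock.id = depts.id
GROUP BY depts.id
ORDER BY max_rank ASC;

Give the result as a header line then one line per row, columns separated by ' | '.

After JOIN depts (8 rows):
stock.id | stock.amt | stock.rank | stock.kind | depts.tag | depts.id | depts.code
70 | 7 | 20 | green | E | 70 | Z1
9 | 1 | 10 | green | D | 9 | Z3
6 | 60 | 1 | blue | D | 6 | Z1
6 | 60 | 1 | blue | E | 6 | Z3
6 | 60 | 1 | blue | A | 6 | X2
6 | 8 | 9 | gray | D | 6 | Z1
6 | 8 | 9 | gray | E | 6 | Z3
6 | 8 | 9 | gray | A | 6 | X2
After GROUP BY (3 rows):
depts.id | max_rank
70 | 20
9 | 10
6 | 9
After ORDER BY (3 rows):
depts.id | max_rank
6 | 9
9 | 10
70 | 20

== RESULT ==
depts.id | max_rank
6 | 9
9 | 10
70 | 20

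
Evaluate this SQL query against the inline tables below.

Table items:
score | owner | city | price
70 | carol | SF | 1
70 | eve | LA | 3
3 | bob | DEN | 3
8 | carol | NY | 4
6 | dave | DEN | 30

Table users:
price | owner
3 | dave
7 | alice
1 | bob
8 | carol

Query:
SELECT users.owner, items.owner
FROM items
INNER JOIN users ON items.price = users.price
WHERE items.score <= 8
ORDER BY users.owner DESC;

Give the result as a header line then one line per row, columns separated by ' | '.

== RESULT ==
users.owner | items.owner
dave | bob

Derivation:
After JOIN users (3 rows):
items.score | items.owner | items.city | items.price | users.price | users.owner
70 | carol | SF | 1 | 1 | bob
70 | eve | LA | 3 | 3 | dave
3 | bob | DEN | 3 | 3 | dave
After WHERE (1 rows):
items.score | items.owner | items.city | items.price | users.price | users.owner
3 | bob | DEN | 3 | 3 | dave
After SELECT (1 rows):
users.owner | items.owner
dave | bob
After ORDER BY (1 rows):
users.owner | items.owner
dave | bob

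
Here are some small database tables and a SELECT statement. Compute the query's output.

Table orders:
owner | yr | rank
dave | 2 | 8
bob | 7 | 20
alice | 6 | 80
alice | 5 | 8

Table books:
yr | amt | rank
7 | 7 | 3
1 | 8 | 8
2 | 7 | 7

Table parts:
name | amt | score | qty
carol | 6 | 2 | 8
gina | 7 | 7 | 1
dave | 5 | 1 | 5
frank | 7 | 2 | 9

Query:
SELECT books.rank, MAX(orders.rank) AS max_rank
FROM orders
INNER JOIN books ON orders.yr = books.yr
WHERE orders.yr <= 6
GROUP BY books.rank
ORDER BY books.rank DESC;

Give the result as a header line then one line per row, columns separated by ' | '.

After JOIN books (2 rows):
orders.owner | orders.yr | orders.rank | books.yr | books.amt | books.rank
dave | 2 | 8 | 2 | 7 | 7
bob | 7 | 20 | 7 | 7 | 3
After WHERE (1 rows):
orders.owner | orders.yr | orders.rank | books.yr | books.amt | books.rank
dave | 2 | 8 | 2 | 7 | 7
After GROUP BY (1 rows):
books.rank | max_rank
7 | 8
After ORDER BY (1 rows):
books.rank | max_rank
7 | 8

== RESULT ==
books.rank | max_rank
7 | 8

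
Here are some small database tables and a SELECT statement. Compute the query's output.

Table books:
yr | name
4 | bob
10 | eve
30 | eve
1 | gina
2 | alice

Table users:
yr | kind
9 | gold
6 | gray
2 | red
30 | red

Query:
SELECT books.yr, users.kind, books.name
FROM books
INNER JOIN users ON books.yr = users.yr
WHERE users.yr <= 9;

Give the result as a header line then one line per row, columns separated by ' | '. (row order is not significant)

After JOIN users (2 rows):
books.yr | books.name | users.yr | users.kind
30 | eve | 30 | red
2 | alice | 2 | red
After WHERE (1 rows):
books.yr | books.name | users.yr | users.kind
2 | alice | 2 | red
After SELECT (1 rows):
books.yr | users.kind | books.name
2 | red | alice

== RESULT ==
books.yr | users.kind | books.name
2 | red | alice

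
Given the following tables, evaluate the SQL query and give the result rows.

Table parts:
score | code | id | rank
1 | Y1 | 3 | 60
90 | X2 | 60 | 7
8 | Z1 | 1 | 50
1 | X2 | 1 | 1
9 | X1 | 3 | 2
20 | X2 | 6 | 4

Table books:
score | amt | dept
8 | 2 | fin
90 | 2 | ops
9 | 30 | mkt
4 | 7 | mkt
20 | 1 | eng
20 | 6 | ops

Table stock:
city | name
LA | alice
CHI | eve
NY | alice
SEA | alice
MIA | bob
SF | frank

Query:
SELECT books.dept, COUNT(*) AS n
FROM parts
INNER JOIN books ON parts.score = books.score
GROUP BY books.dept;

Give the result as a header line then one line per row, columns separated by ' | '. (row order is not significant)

After JOIN books (5 rows):
parts.score | parts.code | parts.id | parts.rank | books.score | books.amt | books.dept
90 | X2 | 60 | 7 | 90 | 2 | ops
8 | Z1 | 1 | 50 | 8 | 2 | fin
9 | X1 | 3 | 2 | 9 | 30 | mkt
20 | X2 | 6 | 4 | 20 | 1 | eng
20 | X2 | 6 | 4 | 20 | 6 | ops
After GROUP BY (4 rows):
books.dept | n
ops | 2
fin | 1
mkt | 1
eng | 1

== RESULT ==
books.dept | n
ops | 2
fin | 1
mkt | 1
eng | 1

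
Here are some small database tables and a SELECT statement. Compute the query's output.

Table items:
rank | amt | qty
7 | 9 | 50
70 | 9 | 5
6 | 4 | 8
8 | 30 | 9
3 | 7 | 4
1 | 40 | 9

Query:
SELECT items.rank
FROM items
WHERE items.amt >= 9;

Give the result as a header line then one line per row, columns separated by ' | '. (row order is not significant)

After WHERE (4 rows):
items.rank | items.amt | items.qty
7 | 9 | 50
70 | 9 | 5
8 | 30 | 9
1 | 40 | 9
After SELECT (4 rows):
items.rank
7
70
8
1

== RESULT ==
items.rank
7
70
8
1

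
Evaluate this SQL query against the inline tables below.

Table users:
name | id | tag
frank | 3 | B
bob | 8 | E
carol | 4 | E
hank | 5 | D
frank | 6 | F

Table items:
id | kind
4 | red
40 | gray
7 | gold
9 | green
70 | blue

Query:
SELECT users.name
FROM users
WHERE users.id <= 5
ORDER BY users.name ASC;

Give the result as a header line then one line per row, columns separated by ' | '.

After WHERE (3 rows):
users.name | users.id | users.tag
frank | 3 | B
carol | 4 | E
hank | 5 | D
After SELECT (3 rows):
users.name
frank
carol
hank
After ORDER BY (3 rows):
users.name
carol
frank
hank

== RESULT ==
users.name
carol
frank
hank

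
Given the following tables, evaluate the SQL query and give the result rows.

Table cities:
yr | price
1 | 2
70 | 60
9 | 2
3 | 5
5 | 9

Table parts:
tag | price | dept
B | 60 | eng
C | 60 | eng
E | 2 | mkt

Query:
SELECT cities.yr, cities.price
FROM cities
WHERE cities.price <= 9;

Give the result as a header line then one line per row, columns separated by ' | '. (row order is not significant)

== RESULT ==
cities.yr | cities.price
1 | 2
9 | 2
3 | 5
5 | 9

Derivation:
After WHERE (4 rows):
cities.yr | cities.price
1 | 2
9 | 2
3 | 5
5 | 9
After SELECT (4 rows):
cities.yr | cities.price
1 | 2
9 | 2
3 | 5
5 | 9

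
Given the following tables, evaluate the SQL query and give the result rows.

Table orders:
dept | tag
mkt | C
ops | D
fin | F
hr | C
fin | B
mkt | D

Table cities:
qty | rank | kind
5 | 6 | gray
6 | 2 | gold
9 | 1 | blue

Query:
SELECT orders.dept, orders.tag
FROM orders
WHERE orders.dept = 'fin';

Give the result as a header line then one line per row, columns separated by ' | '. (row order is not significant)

After WHERE (2 rows):
orders.dept | orders.tag
fin | F
fin | B
After SELECT (2 rows):
orders.dept | orders.tag
fin | F
fin | B

== RESULT ==
orders.dept | orders.tag
fin | F
fin | B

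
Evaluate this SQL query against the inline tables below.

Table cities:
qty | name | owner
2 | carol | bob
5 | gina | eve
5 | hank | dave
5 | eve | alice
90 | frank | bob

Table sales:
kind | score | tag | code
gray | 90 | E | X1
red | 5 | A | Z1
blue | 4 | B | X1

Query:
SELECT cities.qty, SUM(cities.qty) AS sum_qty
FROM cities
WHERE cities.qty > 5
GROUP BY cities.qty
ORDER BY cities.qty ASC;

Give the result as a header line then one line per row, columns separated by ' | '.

== RESULT ==
cities.qty | sum_qty
90 | 90

Derivation:
After WHERE (1 rows):
cities.qty | cities.name | cities.owner
90 | frank | bob
After GROUP BY (1 rows):
cities.qty | sum_qty
90 | 90
After ORDER BY (1 rows):
cities.qty | sum_qty
90 | 90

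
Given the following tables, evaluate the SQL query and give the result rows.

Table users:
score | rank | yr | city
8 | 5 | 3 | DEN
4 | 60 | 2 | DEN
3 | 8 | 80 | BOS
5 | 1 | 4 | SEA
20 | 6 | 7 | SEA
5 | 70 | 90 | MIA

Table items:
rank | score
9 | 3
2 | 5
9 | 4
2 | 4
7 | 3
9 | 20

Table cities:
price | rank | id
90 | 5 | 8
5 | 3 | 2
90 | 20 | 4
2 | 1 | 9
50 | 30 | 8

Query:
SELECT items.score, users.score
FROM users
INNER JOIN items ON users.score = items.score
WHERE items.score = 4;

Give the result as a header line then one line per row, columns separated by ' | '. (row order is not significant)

== RESULT ==
items.score | users.score
4 | 4
4 | 4

Derivation:
After JOIN items (7 rows):
users.score | users.rank | users.yr | users.city | items.rank | items.score
4 | 60 | 2 | DEN | 9 | 4
4 | 60 | 2 | DEN | 2 | 4
3 | 8 | 80 | BOS | 9 | 3
3 | 8 | 80 | BOS | 7 | 3
5 | 1 | 4 | SEA | 2 | 5
20 | 6 | 7 | SEA | 9 | 20
5 | 70 | 90 | MIA | 2 | 5
After WHERE (2 rows):
users.score | users.rank | users.yr | users.city | items.rank | items.score
4 | 60 | 2 | DEN | 9 | 4
4 | 60 | 2 | DEN | 2 | 4
After SELECT (2 rows):
items.score | users.score
4 | 4
4 | 4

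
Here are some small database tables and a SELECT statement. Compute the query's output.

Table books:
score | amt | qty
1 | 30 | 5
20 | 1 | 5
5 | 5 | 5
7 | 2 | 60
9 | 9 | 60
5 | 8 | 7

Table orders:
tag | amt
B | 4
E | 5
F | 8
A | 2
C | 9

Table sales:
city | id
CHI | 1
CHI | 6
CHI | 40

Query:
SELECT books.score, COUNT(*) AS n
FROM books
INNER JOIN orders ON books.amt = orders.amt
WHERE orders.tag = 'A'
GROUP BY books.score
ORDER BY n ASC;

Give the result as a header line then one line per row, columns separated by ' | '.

== RESULT ==
books.score | n
7 | 1

Derivation:
After JOIN orders (4 rows):
books.score | books.amt | books.qty | orders.tag | orders.amt
5 | 5 | 5 | E | 5
7 | 2 | 60 | A | 2
9 | 9 | 60 | C | 9
5 | 8 | 7 | F | 8
After WHERE (1 rows):
books.score | books.amt | books.qty | orders.tag | orders.amt
7 | 2 | 60 | A | 2
After GROUP BY (1 rows):
books.score | n
7 | 1
After ORDER BY (1 rows):
books.score | n
7 | 1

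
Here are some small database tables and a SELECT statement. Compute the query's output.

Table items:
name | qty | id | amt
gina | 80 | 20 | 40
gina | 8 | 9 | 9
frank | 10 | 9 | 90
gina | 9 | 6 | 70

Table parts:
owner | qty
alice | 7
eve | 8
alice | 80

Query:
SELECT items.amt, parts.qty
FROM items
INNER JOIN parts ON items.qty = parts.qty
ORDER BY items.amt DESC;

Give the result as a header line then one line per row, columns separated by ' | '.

After JOIN parts (2 rows):
items.name | items.qty | items.id | items.amt | parts.owner | parts.qty
gina | 80 | 20 | 40 | alice | 80
gina | 8 | 9 | 9 | eve | 8
After SELECT (2 rows):
items.amt | parts.qty
40 | 80
9 | 8
After ORDER BY (2 rows):
items.amt | parts.qty
40 | 80
9 | 8

== RESULT ==
items.amt | parts.qty
40 | 80
9 | 8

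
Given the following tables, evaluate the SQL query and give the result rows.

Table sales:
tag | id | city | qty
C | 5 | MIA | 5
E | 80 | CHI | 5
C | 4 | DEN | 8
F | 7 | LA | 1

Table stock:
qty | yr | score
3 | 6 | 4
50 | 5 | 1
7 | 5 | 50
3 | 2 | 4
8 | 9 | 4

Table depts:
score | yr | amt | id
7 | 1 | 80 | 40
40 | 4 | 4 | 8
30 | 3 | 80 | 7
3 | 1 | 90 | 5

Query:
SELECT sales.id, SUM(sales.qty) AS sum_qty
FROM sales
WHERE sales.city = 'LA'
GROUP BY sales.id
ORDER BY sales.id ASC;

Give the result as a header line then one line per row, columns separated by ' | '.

== RESULT ==
sales.id | sum_qty
7 | 1

Derivation:
After WHERE (1 rows):
sales.tag | sales.id | sales.city | sales.qty
F | 7 | LA | 1
After GROUP BY (1 rows):
sales.id | sum_qty
7 | 1
After ORDER BY (1 rows):
sales.id | sum_qty
7 | 1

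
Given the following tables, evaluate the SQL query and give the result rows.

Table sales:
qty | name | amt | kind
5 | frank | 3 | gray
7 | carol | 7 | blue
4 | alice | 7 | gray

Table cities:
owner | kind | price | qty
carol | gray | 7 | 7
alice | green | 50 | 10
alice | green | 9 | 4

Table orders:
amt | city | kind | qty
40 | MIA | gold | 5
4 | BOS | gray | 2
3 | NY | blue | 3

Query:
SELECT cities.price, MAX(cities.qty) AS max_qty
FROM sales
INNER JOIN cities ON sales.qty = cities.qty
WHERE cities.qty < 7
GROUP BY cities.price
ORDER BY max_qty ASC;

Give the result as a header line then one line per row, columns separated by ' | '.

== RESULT ==
cities.price | max_qty
9 | 4

Derivation:
After JOIN cities (2 rows):
sales.qty | sales.name | sales.amt | sales.kind | cities.owner | cities.kind | cities.price | cities.qty
7 | carol | 7 | blue | carol | gray | 7 | 7
4 | alice | 7 | gray | alice | green | 9 | 4
After WHERE (1 rows):
sales.qty | sales.name | sales.amt | sales.kind | cities.owner | cities.kind | cities.price | cities.qty
4 | alice | 7 | gray | alice | green | 9 | 4
After GROUP BY (1 rows):
cities.price | max_qty
9 | 4
After ORDER BY (1 rows):
cities.price | max_qty
9 | 4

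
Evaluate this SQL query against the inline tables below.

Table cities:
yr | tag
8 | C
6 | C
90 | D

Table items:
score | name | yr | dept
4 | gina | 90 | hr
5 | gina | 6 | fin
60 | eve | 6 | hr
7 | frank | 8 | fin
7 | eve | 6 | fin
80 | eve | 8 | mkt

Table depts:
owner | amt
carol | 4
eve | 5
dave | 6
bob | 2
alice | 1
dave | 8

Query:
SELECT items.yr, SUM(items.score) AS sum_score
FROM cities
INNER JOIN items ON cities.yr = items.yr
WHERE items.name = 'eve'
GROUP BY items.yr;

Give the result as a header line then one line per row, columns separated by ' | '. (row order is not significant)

After JOIN items (6 rows):
cities.yr | cities.tag | items.score | items.name | items.yr | items.dept
8 | C | 7 | frank | 8 | fin
8 | C | 80 | eve | 8 | mkt
6 | C | 5 | gina | 6 | fin
6 | C | 60 | eve | 6 | hr
6 | C | 7 | eve | 6 | fin
90 | D | 4 | gina | 90 | hr
After WHERE (3 rows):
cities.yr | cities.tag | items.score | items.name | items.yr | items.dept
8 | C | 80 | eve | 8 | mkt
6 | C | 60 | eve | 6 | hr
6 | C | 7 | eve | 6 | fin
After GROUP BY (2 rows):
items.yr | sum_score
8 | 80
6 | 67

== RESULT ==
items.yr | sum_score
8 | 80
6 | 67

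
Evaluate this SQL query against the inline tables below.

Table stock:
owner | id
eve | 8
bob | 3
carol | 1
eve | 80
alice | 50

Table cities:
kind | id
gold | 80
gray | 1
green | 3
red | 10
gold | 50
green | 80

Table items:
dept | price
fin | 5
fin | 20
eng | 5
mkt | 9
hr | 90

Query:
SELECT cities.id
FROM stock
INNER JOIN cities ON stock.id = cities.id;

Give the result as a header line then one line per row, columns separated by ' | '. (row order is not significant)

After JOIN cities (5 rows):
stock.owner | stock.id | cities.kind | cities.id
bob | 3 | green | 3
carol | 1 | gray | 1
eve | 80 | gold | 80
eve | 80 | green | 80
alice | 50 | gold | 50
After SELECT (5 rows):
cities.id
3
1
80
80
50

== RESULT ==
cities.id
3
1
80
80
50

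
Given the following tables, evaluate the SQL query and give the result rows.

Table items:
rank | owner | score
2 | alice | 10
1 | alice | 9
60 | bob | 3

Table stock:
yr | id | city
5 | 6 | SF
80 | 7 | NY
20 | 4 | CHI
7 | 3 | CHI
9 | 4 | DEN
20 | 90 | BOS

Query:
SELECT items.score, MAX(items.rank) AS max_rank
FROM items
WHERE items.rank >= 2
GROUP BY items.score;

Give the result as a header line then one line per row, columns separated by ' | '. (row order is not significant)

After WHERE (2 rows):
items.rank | items.owner | items.score
2 | alice | 10
60 | bob | 3
After GROUP BY (2 rows):
items.score | max_rank
10 | 2
3 | 60

== RESULT ==
items.score | max_rank
10 | 2
3 | 60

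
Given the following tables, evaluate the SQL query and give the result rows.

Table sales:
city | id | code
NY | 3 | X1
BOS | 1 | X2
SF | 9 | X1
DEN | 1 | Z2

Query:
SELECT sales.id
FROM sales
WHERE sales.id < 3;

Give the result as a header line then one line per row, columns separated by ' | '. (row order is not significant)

== RESULT ==
sales.id
1
1

Derivation:
After WHERE (2 rows):
sales.city | sales.id | sales.code
BOS | 1 | X2
DEN | 1 | Z2
After SELECT (2 rows):
sales.id
1
1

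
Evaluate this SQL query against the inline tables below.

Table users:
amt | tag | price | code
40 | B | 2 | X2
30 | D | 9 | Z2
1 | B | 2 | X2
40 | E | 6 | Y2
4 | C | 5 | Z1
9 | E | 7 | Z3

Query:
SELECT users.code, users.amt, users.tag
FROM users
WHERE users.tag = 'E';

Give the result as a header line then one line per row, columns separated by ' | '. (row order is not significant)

After WHERE (2 rows):
users.amt | users.tag | users.price | users.code
40 | E | 6 | Y2
9 | E | 7 | Z3
After SELECT (2 rows):
users.code | users.amt | users.tag
Y2 | 40 | E
Z3 | 9 | E

== RESULT ==
users.code | users.amt | users.tag
Y2 | 40 | E
Z3 | 9 | E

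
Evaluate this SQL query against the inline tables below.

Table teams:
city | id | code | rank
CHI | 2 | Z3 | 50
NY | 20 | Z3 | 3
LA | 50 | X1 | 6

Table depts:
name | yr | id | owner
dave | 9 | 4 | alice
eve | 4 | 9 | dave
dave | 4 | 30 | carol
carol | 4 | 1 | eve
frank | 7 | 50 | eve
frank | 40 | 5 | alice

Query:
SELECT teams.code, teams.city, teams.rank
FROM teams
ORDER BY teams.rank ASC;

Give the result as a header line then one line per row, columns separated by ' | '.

After SELECT (3 rows):
teams.code | teams.city | teams.rank
Z3 | CHI | 50
Z3 | NY | 3
X1 | LA | 6
After ORDER BY (3 rows):
teams.code | teams.city | teams.rank
Z3 | NY | 3
X1 | LA | 6
Z3 | CHI | 50

== RESULT ==
teams.code | teams.city | teams.rank
Z3 | NY | 3
X1 | LA | 6
Z3 | CHI | 50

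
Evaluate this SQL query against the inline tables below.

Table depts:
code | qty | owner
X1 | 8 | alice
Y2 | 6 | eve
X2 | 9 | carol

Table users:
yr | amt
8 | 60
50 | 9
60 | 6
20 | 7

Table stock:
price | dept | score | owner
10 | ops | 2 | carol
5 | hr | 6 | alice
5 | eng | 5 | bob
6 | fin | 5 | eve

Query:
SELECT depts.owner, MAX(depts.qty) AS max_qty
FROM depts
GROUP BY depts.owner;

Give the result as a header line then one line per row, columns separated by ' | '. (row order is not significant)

== RESULT ==
depts.owner | max_qty
alice | 8
eve | 6
carol | 9

Derivation:
After GROUP BY (3 rows):
depts.owner | max_qty
alice | 8
eve | 6
carol | 9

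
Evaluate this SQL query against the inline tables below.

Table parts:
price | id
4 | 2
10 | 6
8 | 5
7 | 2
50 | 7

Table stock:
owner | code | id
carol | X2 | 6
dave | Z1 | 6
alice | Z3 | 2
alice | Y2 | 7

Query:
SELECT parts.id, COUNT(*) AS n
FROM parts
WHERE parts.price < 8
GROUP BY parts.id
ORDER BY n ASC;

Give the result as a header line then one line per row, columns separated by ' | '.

After WHERE (2 rows):
parts.price | parts.id
4 | 2
7 | 2
After GROUP BY (1 rows):
parts.id | n
2 | 2
After ORDER BY (1 rows):
parts.id | n
2 | 2

== RESULT ==
parts.id | n
2 | 2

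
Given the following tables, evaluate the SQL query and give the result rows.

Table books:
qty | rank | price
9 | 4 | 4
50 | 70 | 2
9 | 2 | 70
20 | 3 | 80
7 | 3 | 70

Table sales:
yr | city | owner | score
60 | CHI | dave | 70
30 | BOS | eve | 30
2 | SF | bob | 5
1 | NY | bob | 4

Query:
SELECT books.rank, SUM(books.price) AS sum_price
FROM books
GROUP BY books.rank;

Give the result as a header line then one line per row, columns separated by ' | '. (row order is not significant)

After GROUP BY (4 rows):
books.rank | sum_price
4 | 4
70 | 2
2 | 70
3 | 150

== RESULT ==
books.rank | sum_price
4 | 4
70 | 2
2 | 70
3 | 150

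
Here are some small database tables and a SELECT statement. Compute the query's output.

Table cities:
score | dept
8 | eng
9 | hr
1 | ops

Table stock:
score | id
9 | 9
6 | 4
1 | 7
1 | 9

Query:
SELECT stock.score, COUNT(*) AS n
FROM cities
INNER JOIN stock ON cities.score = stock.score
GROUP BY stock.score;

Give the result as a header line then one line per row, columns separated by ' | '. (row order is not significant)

After JOIN stock (3 rows):
cities.score | cities.dept | stock.score | stock.id
9 | hr | 9 | 9
1 | ops | 1 | 7
1 | ops | 1 | 9
After GROUP BY (2 rows):
stock.score | n
9 | 1
1 | 2

== RESULT ==
stock.score | n
9 | 1
1 | 2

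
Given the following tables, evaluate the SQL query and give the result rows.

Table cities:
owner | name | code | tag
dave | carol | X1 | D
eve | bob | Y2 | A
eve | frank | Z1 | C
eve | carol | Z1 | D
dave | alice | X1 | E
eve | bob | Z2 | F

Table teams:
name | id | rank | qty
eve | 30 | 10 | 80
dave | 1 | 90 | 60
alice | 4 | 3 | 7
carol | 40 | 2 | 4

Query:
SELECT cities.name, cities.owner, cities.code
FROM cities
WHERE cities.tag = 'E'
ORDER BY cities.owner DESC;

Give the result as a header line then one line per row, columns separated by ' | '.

After WHERE (1 rows):
cities.owner | cities.name | cities.code | cities.tag
dave | alice | X1 | E
After SELECT (1 rows):
cities.name | cities.owner | cities.code
alice | dave | X1
After ORDER BY (1 rows):
cities.name | cities.owner | cities.code
alice | dave | X1

== RESULT ==
cities.name | cities.owner | cities.code
alice | dave | X1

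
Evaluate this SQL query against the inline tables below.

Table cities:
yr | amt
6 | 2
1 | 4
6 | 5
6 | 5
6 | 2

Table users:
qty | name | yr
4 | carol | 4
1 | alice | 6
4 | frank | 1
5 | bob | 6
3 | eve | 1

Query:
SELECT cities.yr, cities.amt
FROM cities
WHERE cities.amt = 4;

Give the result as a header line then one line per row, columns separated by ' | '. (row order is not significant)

== RESULT ==
cities.yr | cities.amt
1 | 4

Derivation:
After WHERE (1 rows):
cities.yr | cities.amt
1 | 4
After SELECT (1 rows):
cities.yr | cities.amt
1 | 4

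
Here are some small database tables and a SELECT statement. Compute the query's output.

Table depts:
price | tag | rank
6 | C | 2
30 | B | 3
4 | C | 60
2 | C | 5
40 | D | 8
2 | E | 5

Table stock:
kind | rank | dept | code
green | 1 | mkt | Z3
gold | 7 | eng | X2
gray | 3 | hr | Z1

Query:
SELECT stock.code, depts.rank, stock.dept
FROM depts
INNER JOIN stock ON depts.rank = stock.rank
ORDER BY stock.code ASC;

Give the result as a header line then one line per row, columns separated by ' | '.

After JOIN stock (1 rows):
depts.price | depts.tag | depts.rank | stock.kind | stock.rank | stock.dept | stock.code
30 | B | 3 | gray | 3 | hr | Z1
After SELECT (1 rows):
stock.code | depts.rank | stock.dept
Z1 | 3 | hr
After ORDER BY (1 rows):
stock.code | depts.rank | stock.dept
Z1 | 3 | hr

== RESULT ==
stock.code | depts.rank | stock.dept
Z1 | 3 | hr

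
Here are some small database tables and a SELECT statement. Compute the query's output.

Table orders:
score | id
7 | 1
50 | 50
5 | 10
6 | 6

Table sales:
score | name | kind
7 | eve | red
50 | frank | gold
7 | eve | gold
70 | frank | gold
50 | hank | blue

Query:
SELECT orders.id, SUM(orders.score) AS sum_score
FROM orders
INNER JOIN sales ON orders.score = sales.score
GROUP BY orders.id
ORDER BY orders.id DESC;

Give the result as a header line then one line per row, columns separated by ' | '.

After JOIN sales (4 rows):
orders.score | orders.id | sales.score | sales.name | sales.kind
7 | 1 | 7 | eve | red
7 | 1 | 7 | eve | gold
50 | 50 | 50 | frank | gold
50 | 50 | 50 | hank | blue
After GROUP BY (2 rows):
orders.id | sum_score
1 | 14
50 | 100
After ORDER BY (2 rows):
orders.id | sum_score
50 | 100
1 | 14

== RESULT ==
orders.id | sum_score
50 | 100
1 | 14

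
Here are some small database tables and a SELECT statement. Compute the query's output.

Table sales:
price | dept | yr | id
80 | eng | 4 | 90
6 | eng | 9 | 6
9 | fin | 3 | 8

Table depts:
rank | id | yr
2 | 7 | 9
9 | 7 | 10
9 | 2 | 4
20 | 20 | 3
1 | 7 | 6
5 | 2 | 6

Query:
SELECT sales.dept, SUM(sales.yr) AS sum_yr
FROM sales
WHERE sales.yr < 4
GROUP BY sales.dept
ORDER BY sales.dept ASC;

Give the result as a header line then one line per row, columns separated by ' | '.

== RESULT ==
sales.dept | sum_yr
fin | 3

Derivation:
After WHERE (1 rows):
sales.price | sales.dept | sales.yr | sales.id
9 | fin | 3 | 8
After GROUP BY (1 rows):
sales.dept | sum_yr
fin | 3
After ORDER BY (1 rows):
sales.dept | sum_yr
fin | 3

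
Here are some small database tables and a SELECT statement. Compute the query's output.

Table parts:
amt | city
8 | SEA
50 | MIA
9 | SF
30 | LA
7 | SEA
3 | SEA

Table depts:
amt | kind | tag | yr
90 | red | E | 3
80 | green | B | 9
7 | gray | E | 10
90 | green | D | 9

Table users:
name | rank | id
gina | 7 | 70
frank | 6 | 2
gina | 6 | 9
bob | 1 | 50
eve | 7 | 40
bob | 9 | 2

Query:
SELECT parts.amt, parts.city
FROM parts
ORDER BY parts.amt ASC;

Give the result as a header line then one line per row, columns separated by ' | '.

== RESULT ==
parts.amt | parts.city
3 | SEA
7 | SEA
8 | SEA
9 | SF
30 | LA
50 | MIA

Derivation:
After SELECT (6 rows):
parts.amt | parts.city
8 | SEA
50 | MIA
9 | SF
30 | LA
7 | SEA
3 | SEA
After ORDER BY (6 rows):
parts.amt | parts.city
3 | SEA
7 | SEA
8 | SEA
9 | SF
30 | LA
50 | MIA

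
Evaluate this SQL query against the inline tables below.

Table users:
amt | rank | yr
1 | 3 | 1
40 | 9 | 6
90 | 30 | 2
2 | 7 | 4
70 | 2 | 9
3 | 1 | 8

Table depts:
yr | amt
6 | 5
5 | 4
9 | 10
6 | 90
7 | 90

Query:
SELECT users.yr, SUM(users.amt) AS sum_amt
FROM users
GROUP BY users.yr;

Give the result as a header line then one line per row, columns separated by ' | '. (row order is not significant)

== RESULT ==
users.yr | sum_amt
1 | 1
6 | 40
2 | 90
4 | 2
9 | 70
8 | 3

Derivation:
After GROUP BY (6 rows):
users.yr | sum_amt
1 | 1
6 | 40
2 | 90
4 | 2
9 | 70
8 | 3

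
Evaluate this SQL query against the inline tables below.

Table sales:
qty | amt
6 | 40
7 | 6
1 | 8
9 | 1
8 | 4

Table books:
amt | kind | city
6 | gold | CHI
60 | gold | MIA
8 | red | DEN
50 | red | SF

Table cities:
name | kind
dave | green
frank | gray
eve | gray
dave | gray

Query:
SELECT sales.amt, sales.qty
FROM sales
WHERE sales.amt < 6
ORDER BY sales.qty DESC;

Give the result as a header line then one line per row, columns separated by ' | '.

== RESULT ==
sales.amt | sales.qty
1 | 9
4 | 8

Derivation:
After WHERE (2 rows):
sales.qty | sales.amt
9 | 1
8 | 4
After SELECT (2 rows):
sales.amt | sales.qty
1 | 9
4 | 8
After ORDER BY (2 rows):
sales.amt | sales.qty
1 | 9
4 | 8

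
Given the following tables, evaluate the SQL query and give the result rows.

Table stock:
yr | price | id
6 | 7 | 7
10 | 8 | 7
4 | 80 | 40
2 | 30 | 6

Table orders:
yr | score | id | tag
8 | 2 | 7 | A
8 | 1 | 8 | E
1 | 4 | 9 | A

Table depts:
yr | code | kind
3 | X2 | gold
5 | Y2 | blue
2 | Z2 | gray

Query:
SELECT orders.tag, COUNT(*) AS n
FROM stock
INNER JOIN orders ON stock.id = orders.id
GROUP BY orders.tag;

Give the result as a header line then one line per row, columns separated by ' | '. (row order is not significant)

After JOIN orders (2 rows):
stock.yr | stock.price | stock.id | orders.yr | orders.score | orders.id | orders.tag
6 | 7 | 7 | 8 | 2 | 7 | A
10 | 8 | 7 | 8 | 2 | 7 | A
After GROUP BY (1 rows):
orders.tag | n
A | 2

== RESULT ==
orders.tag | n
A | 2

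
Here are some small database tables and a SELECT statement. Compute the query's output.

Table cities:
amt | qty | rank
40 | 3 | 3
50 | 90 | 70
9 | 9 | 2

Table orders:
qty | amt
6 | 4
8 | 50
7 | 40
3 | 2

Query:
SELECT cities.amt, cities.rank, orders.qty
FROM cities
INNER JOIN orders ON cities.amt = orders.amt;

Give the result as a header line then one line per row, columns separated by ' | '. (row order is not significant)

== RESULT ==
cities.amt | cities.rank | orders.qty
40 | 3 | 7
50 | 70 | 8

Derivation:
After JOIN orders (2 rows):
cities.amt | cities.qty | cities.rank | orders.qty | orders.amt
40 | 3 | 3 | 7 | 40
50 | 90 | 70 | 8 | 50
After SELECT (2 rows):
cities.amt | cities.rank | orders.qty
40 | 3 | 7
50 | 70 | 8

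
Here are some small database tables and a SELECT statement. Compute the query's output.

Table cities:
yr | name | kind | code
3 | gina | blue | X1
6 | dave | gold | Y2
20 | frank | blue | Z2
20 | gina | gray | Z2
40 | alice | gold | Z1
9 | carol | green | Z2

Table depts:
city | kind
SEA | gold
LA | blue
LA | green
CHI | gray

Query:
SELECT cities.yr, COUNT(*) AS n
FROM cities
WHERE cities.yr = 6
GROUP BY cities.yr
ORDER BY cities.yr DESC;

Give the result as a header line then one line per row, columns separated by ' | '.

== RESULT ==
cities.yr | n
6 | 1

Derivation:
After WHERE (1 rows):
cities.yr | cities.name | cities.kind | cities.code
6 | dave | gold | Y2
After GROUP BY (1 rows):
cities.yr | n
6 | 1
After ORDER BY (1 rows):
cities.yr | n
6 | 1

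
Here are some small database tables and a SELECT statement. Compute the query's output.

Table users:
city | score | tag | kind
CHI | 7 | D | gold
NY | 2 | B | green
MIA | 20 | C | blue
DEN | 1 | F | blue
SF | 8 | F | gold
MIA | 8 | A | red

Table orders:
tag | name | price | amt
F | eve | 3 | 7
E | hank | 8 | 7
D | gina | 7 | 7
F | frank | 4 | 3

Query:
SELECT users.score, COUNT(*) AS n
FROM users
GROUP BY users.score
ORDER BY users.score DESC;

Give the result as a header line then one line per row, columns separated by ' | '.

After GROUP BY (5 rows):
users.score | n
7 | 1
2 | 1
20 | 1
1 | 1
8 | 2
After ORDER BY (5 rows):
users.score | n
20 | 1
8 | 2
7 | 1
2 | 1
1 | 1

== RESULT ==
users.score | n
20 | 1
8 | 2
7 | 1
2 | 1
1 | 1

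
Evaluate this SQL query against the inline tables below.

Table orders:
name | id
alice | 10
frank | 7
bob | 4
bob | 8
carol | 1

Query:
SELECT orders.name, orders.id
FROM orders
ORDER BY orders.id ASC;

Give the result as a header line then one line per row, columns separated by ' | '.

After SELECT (5 rows):
orders.name | orders.id
alice | 10
frank | 7
bob | 4
bob | 8
carol | 1
After ORDER BY (5 rows):
orders.name | orders.id
carol | 1
bob | 4
frank | 7
bob | 8
alice | 10

== RESULT ==
orders.name | orders.id
carol | 1
bob | 4
frank | 7
bob | 8
alice | 10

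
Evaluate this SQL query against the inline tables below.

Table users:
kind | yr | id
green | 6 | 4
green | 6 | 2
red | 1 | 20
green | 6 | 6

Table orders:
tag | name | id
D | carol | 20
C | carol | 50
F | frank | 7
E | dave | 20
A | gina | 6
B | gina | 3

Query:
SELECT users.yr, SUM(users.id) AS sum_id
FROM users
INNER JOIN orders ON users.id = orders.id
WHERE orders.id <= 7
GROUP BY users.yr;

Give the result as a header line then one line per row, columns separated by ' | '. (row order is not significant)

After JOIN orders (3 rows):
users.kind | users.yr | users.id | orders.tag | orders.name | orders.id
red | 1 | 20 | D | carol | 20
red | 1 | 20 | E | dave | 20
green | 6 | 6 | A | gina | 6
After WHERE (1 rows):
users.kind | users.yr | users.id | orders.tag | orders.name | orders.id
green | 6 | 6 | A | gina | 6
After GROUP BY (1 rows):
users.yr | sum_id
6 | 6

== RESULT ==
users.yr | sum_id
6 | 6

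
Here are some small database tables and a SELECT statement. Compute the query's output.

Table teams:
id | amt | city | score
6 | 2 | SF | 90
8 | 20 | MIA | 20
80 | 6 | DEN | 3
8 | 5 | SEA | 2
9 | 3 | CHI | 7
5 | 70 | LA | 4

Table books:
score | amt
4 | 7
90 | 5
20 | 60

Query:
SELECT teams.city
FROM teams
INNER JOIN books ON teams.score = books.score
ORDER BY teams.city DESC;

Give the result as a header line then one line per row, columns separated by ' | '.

== RESULT ==
teams.city
SF
MIA
LA

Derivation:
After JOIN books (3 rows):
teams.id | teams.amt | teams.city | teams.score | books.score | books.amt
6 | 2 | SF | 90 | 90 | 5
8 | 20 | MIA | 20 | 20 | 60
5 | 70 | LA | 4 | 4 | 7
After SELECT (3 rows):
teams.city
SF
MIA
LA
After ORDER BY (3 rows):
teams.city
SF
MIA
LA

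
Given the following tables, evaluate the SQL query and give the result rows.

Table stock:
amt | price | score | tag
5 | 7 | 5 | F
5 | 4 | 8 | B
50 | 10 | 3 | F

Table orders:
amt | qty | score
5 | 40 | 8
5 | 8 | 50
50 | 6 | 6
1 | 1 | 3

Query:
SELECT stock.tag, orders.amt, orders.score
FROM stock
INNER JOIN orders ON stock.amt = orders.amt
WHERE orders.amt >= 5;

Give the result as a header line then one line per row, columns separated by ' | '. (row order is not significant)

== RESULT ==
stock.tag | orders.amt | orders.score
F | 5 | 8
F | 5 | 50
B | 5 | 8
B | 5 | 50
F | 50 | 6

Derivation:
After JOIN orders (5 rows):
stock.amt | stock.price | stock.score | stock.tag | orders.amt | orders.qty | orders.score
5 | 7 | 5 | F | 5 | 40 | 8
5 | 7 | 5 | F | 5 | 8 | 50
5 | 4 | 8 | B | 5 | 40 | 8
5 | 4 | 8 | B | 5 | 8 | 50
50 | 10 | 3 | F | 50 | 6 | 6
After WHERE (5 rows):
stock.amt | stock.price | stock.score | stock.tag | orders.amt | orders.qty | orders.score
5 | 7 | 5 | F | 5 | 40 | 8
5 | 7 | 5 | F | 5 | 8 | 50
5 | 4 | 8 | B | 5 | 40 | 8
5 | 4 | 8 | B | 5 | 8 | 50
50 | 10 | 3 | F | 50 | 6 | 6
After SELECT (5 rows):
stock.tag | orders.amt | orders.score
F | 5 | 8
F | 5 | 50
B | 5 | 8
B | 5 | 50
F | 50 | 6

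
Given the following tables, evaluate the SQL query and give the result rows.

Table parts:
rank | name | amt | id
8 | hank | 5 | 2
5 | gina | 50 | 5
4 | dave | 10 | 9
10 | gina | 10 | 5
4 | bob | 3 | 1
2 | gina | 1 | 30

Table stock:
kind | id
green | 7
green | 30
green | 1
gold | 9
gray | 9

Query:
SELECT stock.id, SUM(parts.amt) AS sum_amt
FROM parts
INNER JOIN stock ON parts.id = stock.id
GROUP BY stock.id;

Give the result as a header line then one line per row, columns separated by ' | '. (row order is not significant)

After JOIN stock (4 rows):
parts.rank | parts.name | parts.amt | parts.id | stock.kind | stock.id
4 | dave | 10 | 9 | gold | 9
4 | dave | 10 | 9 | gray | 9
4 | bob | 3 | 1 | green | 1
2 | gina | 1 | 30 | green | 30
After GROUP BY (3 rows):
stock.id | sum_amt
9 | 20
1 | 3
30 | 1

== RESULT ==
stock.id | sum_amt
9 | 20
1 | 3
30 | 1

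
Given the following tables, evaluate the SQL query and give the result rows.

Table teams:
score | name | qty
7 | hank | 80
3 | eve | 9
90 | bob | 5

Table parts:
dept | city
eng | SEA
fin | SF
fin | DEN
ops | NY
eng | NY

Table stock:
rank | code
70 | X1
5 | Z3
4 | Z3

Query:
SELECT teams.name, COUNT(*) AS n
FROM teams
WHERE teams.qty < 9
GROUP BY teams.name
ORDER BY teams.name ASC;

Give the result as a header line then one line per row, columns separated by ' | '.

After WHERE (1 rows):
teams.score | teams.name | teams.qty
90 | bob | 5
After GROUP BY (1 rows):
teams.name | n
bob | 1
After ORDER BY (1 rows):
teams.name | n
bob | 1

== RESULT ==
teams.name | n
bob | 1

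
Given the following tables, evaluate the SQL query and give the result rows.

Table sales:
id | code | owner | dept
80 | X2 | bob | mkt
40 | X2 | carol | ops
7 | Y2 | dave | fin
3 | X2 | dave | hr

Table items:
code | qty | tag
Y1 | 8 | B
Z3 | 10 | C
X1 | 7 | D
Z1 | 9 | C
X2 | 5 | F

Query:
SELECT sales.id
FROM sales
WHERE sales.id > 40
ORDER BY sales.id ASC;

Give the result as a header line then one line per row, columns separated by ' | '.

== RESULT ==
sales.id
80

Derivation:
After WHERE (1 rows):
sales.id | sales.code | sales.owner | sales.dept
80 | X2 | bob | mkt
After SELECT (1 rows):
sales.id
80
After ORDER BY (1 rows):
sales.id
80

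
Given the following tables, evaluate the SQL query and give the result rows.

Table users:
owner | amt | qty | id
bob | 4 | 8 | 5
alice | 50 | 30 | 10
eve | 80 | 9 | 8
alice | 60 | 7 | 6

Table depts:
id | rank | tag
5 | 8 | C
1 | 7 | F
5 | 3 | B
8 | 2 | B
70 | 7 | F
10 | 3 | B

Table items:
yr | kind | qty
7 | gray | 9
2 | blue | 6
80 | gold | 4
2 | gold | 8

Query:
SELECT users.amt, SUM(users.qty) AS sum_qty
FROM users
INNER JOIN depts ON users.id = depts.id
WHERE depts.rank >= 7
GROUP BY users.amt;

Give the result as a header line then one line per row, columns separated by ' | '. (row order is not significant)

== RESULT ==
users.amt | sum_qty
4 | 8

Derivation:
After JOIN depts (4 rows):
users.owner | users.amt | users.qty | users.id | depts.id | depts.rank | depts.tag
bob | 4 | 8 | 5 | 5 | 8 | C
bob | 4 | 8 | 5 | 5 | 3 | B
alice | 50 | 30 | 10 | 10 | 3 | B
eve | 80 | 9 | 8 | 8 | 2 | B
After WHERE (1 rows):
users.owner | users.amt | users.qty | users.id | depts.id | depts.rank | depts.tag
bob | 4 | 8 | 5 | 5 | 8 | C
After GROUP BY (1 rows):
users.amt | sum_qty
4 | 8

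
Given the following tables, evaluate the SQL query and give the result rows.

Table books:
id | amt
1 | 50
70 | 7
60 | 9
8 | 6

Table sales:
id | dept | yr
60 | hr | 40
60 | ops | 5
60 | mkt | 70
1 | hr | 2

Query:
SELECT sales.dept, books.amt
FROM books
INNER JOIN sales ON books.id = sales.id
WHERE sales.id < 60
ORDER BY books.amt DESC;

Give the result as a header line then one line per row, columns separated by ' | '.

After JOIN sales (4 rows):
books.id | books.amt | sales.id | sales.dept | sales.yr
1 | 50 | 1 | hr | 2
60 | 9 | 60 | hr | 40
60 | 9 | 60 | ops | 5
60 | 9 | 60 | mkt | 70
After WHERE (1 rows):
books.id | books.amt | sales.id | sales.dept | sales.yr
1 | 50 | 1 | hr | 2
After SELECT (1 rows):
sales.dept | books.amt
hr | 50
After ORDER BY (1 rows):
sales.dept | books.amt
hr | 50

== RESULT ==
sales.dept | books.amt
hr | 50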